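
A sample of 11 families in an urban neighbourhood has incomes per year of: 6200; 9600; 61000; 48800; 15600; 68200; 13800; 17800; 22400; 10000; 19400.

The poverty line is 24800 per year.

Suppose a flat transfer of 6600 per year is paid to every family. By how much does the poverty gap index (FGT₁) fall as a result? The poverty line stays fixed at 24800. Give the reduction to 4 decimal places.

Before: below the line — 6200, 9600, 10000, 13800, 15600, 17800, 19400, 22400; poverty gap index (FGT₁) = 0.306452.
After the 6600 transfer: below the line — 12800, 16200, 16600, 20400, 22200, 24400; poverty gap index (FGT₁) = 0.132698.
Reduction = 0.306452 − 0.132698 = 0.1738.

0.1738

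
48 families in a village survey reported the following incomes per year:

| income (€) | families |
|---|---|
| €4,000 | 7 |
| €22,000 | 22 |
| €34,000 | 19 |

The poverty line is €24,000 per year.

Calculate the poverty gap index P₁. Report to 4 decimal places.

0.1597

Below z: 7×€4,000, 22×€22,000 (q = 29 of N = 48).
Relative gaps: (24000−4000)/24000 = 0.8333 (×7); (24000−22000)/24000 = 0.0833 (×22).
Sum of shortfalls = 7.666667; P₁ averages over all N: 7.666667 / 48 = 0.1597.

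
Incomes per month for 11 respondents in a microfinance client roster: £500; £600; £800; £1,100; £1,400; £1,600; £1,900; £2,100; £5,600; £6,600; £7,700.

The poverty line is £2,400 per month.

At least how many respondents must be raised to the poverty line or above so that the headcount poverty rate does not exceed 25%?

6

Currently q = 8 of N = 11 are below the line (H = 0.727).
A headcount ratio of at most 25% allows at most ⌊0.25 × 11⌋ = 2 poor respondents.
So at least 8 − 2 = 6 must be lifted.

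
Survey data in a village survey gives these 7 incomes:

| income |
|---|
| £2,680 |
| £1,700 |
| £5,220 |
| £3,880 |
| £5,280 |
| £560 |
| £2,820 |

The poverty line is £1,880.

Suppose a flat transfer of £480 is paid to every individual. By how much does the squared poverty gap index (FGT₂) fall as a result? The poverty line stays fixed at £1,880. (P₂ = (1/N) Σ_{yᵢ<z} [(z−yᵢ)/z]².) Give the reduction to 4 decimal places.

0.0432

Before: below the line — £560, £1,700; squared poverty gap index (FGT₂) = 0.071736.
After the £480 transfer: below the line — £1,040; squared poverty gap index (FGT₂) = 0.028520.
Reduction = 0.071736 − 0.028520 = 0.0432.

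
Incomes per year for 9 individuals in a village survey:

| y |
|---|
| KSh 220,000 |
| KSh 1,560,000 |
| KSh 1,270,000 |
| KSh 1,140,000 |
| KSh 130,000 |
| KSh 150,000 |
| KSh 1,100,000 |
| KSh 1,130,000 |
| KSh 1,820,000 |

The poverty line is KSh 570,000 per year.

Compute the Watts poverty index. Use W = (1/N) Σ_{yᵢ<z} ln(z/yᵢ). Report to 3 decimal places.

0.418

Below z: KSh 130,000, KSh 150,000, KSh 220,000 (q = 3 of N = 9).
ln(z/y) terms: ln(570000/130000) = 1.4781; ln(570000/150000) = 1.3350; ln(570000/220000) = 0.9520.
W = 3.765112 / 9 = 0.418.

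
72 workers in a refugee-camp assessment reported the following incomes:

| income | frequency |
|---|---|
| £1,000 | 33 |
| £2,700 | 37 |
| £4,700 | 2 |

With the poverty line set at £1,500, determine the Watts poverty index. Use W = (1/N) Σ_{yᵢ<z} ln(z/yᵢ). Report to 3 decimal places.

0.186

Poor units: 33×£1,000 (q = 33 of N = 72).
ln(z/y) terms: ln(1500/1000) = 0.4055 (×33).
W = 13.380349 / 72 = 0.186.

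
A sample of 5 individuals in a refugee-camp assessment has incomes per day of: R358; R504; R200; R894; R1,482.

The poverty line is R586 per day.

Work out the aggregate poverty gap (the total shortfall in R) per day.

R696

Incomes under z: R200, R358, R504 (q = 3 of N = 5).
Individual gaps: 586−200 = 386; 586−358 = 228; 586−504 = 82.
Aggregate gap = R696.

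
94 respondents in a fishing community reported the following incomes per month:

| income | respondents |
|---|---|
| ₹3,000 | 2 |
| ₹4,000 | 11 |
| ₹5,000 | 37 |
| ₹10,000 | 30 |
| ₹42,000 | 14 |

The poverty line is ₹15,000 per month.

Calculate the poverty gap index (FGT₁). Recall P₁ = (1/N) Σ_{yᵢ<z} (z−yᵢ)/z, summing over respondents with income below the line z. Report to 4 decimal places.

Below z: 2×₹3,000, 11×₹4,000, 37×₹5,000, 30×₹10,000 (q = 80 of N = 94).
Shortfall ratios: (15000−3000)/15000 = 0.8000 (×2); (15000−4000)/15000 = 0.7333 (×11); (15000−5000)/15000 = 0.6667 (×37); (15000−10000)/15000 = 0.3333 (×30).
Σ = 44.333333. Dividing by the full population N = 94 gives P₁ = 0.4716.

0.4716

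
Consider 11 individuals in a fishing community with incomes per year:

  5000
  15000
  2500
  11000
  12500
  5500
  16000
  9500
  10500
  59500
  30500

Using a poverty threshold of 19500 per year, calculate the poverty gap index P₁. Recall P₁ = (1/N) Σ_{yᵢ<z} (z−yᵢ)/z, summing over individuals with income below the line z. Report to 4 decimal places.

Poor units: 2500, 5000, 5500, 9500, 10500, 11000, 12500, 15000, 16000 (q = 9 of N = 11).
Shortfall ratios: (19500−2500)/19500 = 0.8718; (19500−5000)/19500 = 0.7436; (19500−5500)/19500 = 0.7179; (19500−9500)/19500 = 0.5128; (19500−10500)/19500 = 0.4615; (19500−11000)/19500 = 0.4359; (19500−12500)/19500 = 0.3590; (19500−15000)/19500 = 0.2308; (19500−16000)/19500 = 0.1795.
Sum of shortfalls = 4.512821; P₁ averages over all N: 4.512821 / 11 = 0.4103.

0.4103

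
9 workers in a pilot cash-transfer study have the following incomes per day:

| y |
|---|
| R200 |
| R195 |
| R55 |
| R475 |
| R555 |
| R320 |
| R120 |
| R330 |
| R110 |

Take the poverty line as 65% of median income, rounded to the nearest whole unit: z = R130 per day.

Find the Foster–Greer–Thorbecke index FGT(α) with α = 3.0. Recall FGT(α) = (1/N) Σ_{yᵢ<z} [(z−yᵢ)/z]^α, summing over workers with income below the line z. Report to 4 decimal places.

Below z: R55, R110, R120 (q = 3 of N = 9).
Gap ratios (z−y)/z: (130−55)/130 = 0.5769; (130−110)/130 = 0.1538; (130−120)/130 = 0.0769.
Raised to α = 3.0: 0.19202; 0.00364; 0.00046.
Sum = 0.196120; FGT(3.0) = 0.196120 / 9 = 0.0218.

0.0218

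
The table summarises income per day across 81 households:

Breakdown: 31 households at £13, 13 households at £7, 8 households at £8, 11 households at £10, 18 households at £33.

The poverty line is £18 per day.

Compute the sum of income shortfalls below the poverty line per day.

£466

Below the line: 13×£7, 8×£8, 11×£10, 31×£13 (q = 63 of N = 81).
Individual gaps: 13×(18−7) = 143; 8×(18−8) = 80; 11×(18−10) = 88; 31×(18−13) = 155.
Aggregate gap = £466.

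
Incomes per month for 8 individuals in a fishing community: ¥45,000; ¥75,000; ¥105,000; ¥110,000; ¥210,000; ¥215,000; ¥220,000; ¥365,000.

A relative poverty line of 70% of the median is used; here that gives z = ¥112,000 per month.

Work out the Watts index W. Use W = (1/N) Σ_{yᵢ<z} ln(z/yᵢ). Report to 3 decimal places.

0.174

Poor units: ¥45,000, ¥75,000, ¥105,000, ¥110,000 (q = 4 of N = 8).
Log gaps: ln(112000/45000) = 0.9118; ln(112000/75000) = 0.4010; ln(112000/105000) = 0.0645; ln(112000/110000) = 0.0180.
W = 1.395404 / 8 = 0.174.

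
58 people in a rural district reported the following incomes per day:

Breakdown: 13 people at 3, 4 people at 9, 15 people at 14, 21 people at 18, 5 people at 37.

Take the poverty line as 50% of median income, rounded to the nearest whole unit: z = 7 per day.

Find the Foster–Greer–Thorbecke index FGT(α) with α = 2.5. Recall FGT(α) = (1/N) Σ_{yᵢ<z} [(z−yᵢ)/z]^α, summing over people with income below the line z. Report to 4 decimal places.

Below z: 13×3 (q = 13 of N = 58).
Gap ratios (z−y)/z: (7−3)/7 = 0.5714 (×13).
Raised to α = 2.5: 0.24683 (×13).
Sum = 3.208841; FGT(2.5) = 3.208841 / 58 = 0.0553.

0.0553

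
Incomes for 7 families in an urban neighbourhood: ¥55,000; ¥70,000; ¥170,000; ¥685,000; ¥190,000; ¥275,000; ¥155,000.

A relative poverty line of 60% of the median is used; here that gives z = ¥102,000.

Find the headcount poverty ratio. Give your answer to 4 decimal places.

2 of the 7 families have income below ¥102,000.
H = 2/7 = 0.2857.

0.2857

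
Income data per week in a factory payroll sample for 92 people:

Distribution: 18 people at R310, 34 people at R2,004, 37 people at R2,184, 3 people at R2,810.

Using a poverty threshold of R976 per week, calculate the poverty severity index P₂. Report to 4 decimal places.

Poor units: 18×R310 (q = 18 of N = 92).
Shortfall ratios: (976−310)/976 = 0.6824 (×18).
Squared: 0.4656 (×18).
Sum = 8.381492; P₂ = 8.381492 / 92 = 0.0911.

0.0911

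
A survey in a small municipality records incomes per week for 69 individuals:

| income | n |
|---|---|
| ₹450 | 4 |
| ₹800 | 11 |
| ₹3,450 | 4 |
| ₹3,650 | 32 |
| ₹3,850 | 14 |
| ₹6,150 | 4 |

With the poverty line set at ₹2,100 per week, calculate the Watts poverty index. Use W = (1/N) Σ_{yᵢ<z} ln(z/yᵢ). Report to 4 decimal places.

Below the line: 4×₹450, 11×₹800 (q = 15 of N = 69).
Log shortfalls: ln(2100/450) = 1.5404 (×4); ln(2100/800) = 0.9651 (×11).
W = 16.777670 / 69 = 0.2432.

0.2432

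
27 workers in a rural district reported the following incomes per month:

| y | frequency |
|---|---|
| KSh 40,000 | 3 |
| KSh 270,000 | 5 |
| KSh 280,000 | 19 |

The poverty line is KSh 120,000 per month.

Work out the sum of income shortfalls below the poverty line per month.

KSh 240,000

Poor units: 3×KSh 40,000 (q = 3 of N = 27).
Individual gaps: 3×(120000−40000) = 240000.
Aggregate gap = KSh 240,000.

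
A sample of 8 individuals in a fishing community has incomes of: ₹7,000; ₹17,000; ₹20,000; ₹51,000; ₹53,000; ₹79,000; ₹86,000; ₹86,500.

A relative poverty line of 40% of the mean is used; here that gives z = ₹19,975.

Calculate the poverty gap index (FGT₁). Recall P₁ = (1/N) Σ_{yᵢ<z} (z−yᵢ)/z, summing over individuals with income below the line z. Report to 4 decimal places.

0.0998

Below z: ₹7,000, ₹17,000 (q = 2 of N = 8).
Normalized shortfalls: (19975−7000)/19975 = 0.6496; (19975−17000)/19975 = 0.1489.
Sum of shortfalls = 0.798498; P₁ averages over all N: 0.798498 / 8 = 0.0998.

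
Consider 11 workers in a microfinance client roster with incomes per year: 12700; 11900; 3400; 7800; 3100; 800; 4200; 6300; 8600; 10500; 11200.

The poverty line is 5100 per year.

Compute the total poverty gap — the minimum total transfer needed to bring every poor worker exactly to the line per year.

Poor units: 800, 3100, 3400, 4200 (q = 4 of N = 11).
Individual gaps: 5100−800 = 4300; 5100−3100 = 2000; 5100−3400 = 1700; 5100−4200 = 900.
Aggregate gap = 8900.

8900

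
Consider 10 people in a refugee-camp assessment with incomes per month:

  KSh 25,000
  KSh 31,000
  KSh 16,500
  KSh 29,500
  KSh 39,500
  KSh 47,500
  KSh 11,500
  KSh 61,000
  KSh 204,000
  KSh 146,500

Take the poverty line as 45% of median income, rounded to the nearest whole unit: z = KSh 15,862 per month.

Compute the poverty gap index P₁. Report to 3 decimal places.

0.027

Below the line: KSh 11,500 (q = 1 of N = 10).
Gap ratios (z−y)/z: (15862−11500)/15862 = 0.2750.
Sum of shortfalls = 0.274997; P₁ averages over all N: 0.274997 / 10 = 0.027.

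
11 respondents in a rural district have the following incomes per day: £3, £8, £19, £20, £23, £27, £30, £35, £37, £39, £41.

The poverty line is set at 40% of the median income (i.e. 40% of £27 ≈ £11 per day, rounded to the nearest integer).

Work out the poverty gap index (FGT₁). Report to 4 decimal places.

Incomes under z: £3, £8 (q = 2 of N = 11).
Shortfall ratios: (11−3)/11 = 0.7273; (11−8)/11 = 0.2727.
Σ = 1.000000. Dividing by the full population N = 11 gives P₁ = 0.0909.

0.0909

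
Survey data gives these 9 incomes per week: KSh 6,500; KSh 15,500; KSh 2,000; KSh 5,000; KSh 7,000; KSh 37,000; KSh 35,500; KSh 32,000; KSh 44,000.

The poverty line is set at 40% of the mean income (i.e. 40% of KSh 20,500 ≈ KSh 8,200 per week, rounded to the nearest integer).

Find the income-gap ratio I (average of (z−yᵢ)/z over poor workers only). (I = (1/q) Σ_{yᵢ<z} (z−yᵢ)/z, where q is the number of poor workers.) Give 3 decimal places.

0.375

Incomes under z: KSh 2,000, KSh 5,000, KSh 6,500, KSh 7,000 (q = 4 of N = 9).
Relative gaps: 0.7561, 0.3902, 0.2073, 0.1463; sum = 1.500000.
I averages over the q = 4 poor units only: 1.500000 / 4 = 0.375.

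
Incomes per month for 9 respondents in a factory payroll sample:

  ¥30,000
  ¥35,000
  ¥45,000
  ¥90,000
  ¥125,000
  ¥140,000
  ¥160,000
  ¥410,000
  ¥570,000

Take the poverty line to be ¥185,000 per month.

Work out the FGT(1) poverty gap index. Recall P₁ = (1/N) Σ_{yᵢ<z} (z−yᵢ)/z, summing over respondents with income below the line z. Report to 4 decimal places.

Below z: ¥30,000, ¥35,000, ¥45,000, ¥90,000, ¥125,000, ¥140,000, ¥160,000 (q = 7 of N = 9).
Gap ratios (z−y)/z: (185000−30000)/185000 = 0.8378; (185000−35000)/185000 = 0.8108; (185000−45000)/185000 = 0.7568; (185000−90000)/185000 = 0.5135; (185000−125000)/185000 = 0.3243; (185000−140000)/185000 = 0.2432; (185000−160000)/185000 = 0.1351.
Sum of shortfalls = 3.621622; P₁ averages over all N: 3.621622 / 9 = 0.4024.

0.4024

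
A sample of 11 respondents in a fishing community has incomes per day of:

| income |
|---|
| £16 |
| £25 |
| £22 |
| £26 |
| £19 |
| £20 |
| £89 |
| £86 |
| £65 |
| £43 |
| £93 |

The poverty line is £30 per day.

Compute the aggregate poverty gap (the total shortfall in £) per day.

£52

Below the line: £16, £19, £20, £22, £25, £26 (q = 6 of N = 11).
Individual gaps: 30−16 = 14; 30−19 = 11; 30−20 = 10; 30−22 = 8; 30−25 = 5; 30−26 = 4.
Aggregate gap = £52.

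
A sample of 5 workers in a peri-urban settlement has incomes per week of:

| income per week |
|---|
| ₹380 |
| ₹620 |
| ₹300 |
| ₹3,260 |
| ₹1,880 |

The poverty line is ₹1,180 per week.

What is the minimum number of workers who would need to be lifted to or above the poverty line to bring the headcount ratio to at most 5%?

Currently q = 3 of N = 5 are below the line (H = 0.600).
A headcount ratio of at most 5% allows at most ⌊0.05 × 5⌋ = 0 poor workers.
So at least 3 − 0 = 3 must be lifted.

3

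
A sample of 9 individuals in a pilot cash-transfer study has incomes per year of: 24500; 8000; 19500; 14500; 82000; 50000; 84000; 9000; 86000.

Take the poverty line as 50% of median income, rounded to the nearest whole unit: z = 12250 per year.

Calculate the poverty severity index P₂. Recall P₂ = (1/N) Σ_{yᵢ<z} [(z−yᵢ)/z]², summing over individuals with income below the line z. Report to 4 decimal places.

Poor units: 8000, 9000 (q = 2 of N = 9).
Gap ratios (z−y)/z: (12250−8000)/12250 = 0.3469; (12250−9000)/12250 = 0.2653.
Squared: 0.1204; 0.0704.
Sum = 0.190754; P₂ = 0.190754 / 9 = 0.0212.

0.0212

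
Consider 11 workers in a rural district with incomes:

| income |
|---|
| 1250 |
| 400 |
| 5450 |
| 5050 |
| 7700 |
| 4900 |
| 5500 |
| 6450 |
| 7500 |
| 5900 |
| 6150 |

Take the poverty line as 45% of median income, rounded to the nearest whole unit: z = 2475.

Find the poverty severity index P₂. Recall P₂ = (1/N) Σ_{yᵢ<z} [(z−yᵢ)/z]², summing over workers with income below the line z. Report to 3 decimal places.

Poor units: 400, 1250 (q = 2 of N = 11).
Relative gaps: (2475−400)/2475 = 0.8384; (2475−1250)/2475 = 0.4949.
Squared: 0.7029; 0.2450.
Sum = 0.947862; P₂ = 0.947862 / 11 = 0.086.

0.086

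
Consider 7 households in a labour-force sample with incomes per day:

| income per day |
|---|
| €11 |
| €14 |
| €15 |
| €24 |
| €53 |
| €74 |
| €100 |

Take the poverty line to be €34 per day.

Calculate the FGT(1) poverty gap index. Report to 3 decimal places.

0.303

Incomes under z: €11, €14, €15, €24 (q = 4 of N = 7).
Relative gaps: (34−11)/34 = 0.6765; (34−14)/34 = 0.5882; (34−15)/34 = 0.5588; (34−24)/34 = 0.2941.
Sum of shortfalls = 2.117647; P₁ averages over all N: 2.117647 / 7 = 0.303.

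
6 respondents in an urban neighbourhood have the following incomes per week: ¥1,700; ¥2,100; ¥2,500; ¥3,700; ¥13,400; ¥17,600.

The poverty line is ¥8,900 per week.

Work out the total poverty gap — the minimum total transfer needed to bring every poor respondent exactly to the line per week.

Incomes under z: ¥1,700, ¥2,100, ¥2,500, ¥3,700 (q = 4 of N = 6).
Individual gaps: 8900−1700 = 7200; 8900−2100 = 6800; 8900−2500 = 6400; 8900−3700 = 5200.
Aggregate gap = ¥25,600.

¥25,600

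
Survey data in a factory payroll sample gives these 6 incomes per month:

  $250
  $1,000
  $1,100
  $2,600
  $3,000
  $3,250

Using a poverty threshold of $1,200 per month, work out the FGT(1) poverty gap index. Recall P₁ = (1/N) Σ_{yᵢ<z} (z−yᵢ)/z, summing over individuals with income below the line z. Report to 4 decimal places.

Below z: $250, $1,000, $1,100 (q = 3 of N = 6).
Gap ratios (z−y)/z: (1200−250)/1200 = 0.7917; (1200−1000)/1200 = 0.1667; (1200−1100)/1200 = 0.0833.
Sum of shortfalls = 1.041667; P₁ averages over all N: 1.041667 / 6 = 0.1736.

0.1736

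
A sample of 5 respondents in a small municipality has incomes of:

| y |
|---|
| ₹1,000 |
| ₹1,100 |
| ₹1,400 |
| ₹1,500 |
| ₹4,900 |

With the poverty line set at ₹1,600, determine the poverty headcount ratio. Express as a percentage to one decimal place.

80.0%

4 of the 5 respondents have income below ₹1,600.
H = 4/5 = 80.0%.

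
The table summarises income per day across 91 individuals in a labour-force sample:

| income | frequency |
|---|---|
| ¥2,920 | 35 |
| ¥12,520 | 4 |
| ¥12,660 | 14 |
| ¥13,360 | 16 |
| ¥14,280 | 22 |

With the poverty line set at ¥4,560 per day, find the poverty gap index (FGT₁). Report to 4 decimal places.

0.1383

Poor units: 35×¥2,920 (q = 35 of N = 91).
Gap ratios (z−y)/z: (4560−2920)/4560 = 0.3596 (×35).
Σ = 12.587719. Dividing by the full population N = 91 gives P₁ = 0.1383.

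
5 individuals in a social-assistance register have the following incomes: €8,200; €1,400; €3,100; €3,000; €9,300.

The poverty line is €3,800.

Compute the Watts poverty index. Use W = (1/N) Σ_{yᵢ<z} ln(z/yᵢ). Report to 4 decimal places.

0.2877

Below the line: €1,400, €3,000, €3,100 (q = 3 of N = 5).
Log shortfalls: ln(3800/1400) = 0.9985; ln(3800/3000) = 0.2364; ln(3800/3100) = 0.2036.
W = 1.438517 / 5 = 0.2877.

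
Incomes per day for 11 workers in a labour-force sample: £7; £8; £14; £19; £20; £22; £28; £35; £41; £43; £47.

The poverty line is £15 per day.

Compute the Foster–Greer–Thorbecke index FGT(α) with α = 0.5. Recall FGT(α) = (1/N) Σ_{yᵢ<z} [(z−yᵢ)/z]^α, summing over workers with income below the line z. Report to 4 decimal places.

Below the line: £7, £8, £14 (q = 3 of N = 11).
Shortfall ratios: (15−7)/15 = 0.5333; (15−8)/15 = 0.4667; (15−14)/15 = 0.0667.
Raised to α = 0.5: 0.73030; 0.68313; 0.25820.
Sum = 1.671626; FGT(0.5) = 1.671626 / 11 = 0.1520.

0.1520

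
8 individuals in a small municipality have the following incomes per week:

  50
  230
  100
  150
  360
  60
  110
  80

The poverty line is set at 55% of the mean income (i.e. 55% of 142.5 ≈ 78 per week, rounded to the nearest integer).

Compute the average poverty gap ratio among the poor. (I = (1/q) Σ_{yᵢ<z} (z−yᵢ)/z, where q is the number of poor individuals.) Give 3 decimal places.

Below z: 50, 60 (q = 2 of N = 8).
Shortfall ratios (z−y)/z: 0.3590, 0.2308; sum = 0.589744.
The income-gap ratio divides by q (the poor only): 0.589744 / 2 = 0.295.

0.295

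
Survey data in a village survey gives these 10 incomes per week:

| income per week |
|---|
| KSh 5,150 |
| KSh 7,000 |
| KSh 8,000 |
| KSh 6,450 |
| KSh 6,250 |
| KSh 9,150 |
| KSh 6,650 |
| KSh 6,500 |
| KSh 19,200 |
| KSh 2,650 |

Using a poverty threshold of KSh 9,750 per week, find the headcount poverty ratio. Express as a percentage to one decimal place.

90.0%

9 of the 10 respondents have income below KSh 9,750.
H = 9/10 = 90.0%.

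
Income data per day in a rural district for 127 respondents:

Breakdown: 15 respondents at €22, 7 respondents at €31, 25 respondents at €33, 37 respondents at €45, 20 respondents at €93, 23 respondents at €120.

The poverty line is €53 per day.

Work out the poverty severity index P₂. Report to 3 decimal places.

Below the line: 15×€22, 7×€31, 25×€33, 37×€45 (q = 84 of N = 127).
Relative gaps: (53−22)/53 = 0.5849 (×15); (53−31)/53 = 0.4151 (×7); (53−33)/53 = 0.3774 (×25); (53−45)/53 = 0.1509 (×37).
Squared: 0.3421 (×15); 0.1723 (×7); 0.1424 (×25); 0.0228 (×37).
Sum = 10.740833; P₂ = 10.740833 / 127 = 0.085.

0.085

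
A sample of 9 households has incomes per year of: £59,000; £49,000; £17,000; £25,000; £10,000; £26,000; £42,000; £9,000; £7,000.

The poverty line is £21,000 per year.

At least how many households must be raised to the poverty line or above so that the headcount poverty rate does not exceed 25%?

Currently q = 4 of N = 9 are below the line (H = 0.444).
A headcount ratio of at most 25% allows at most ⌊0.25 × 9⌋ = 2 poor households.
So at least 4 − 2 = 2 must be lifted.

2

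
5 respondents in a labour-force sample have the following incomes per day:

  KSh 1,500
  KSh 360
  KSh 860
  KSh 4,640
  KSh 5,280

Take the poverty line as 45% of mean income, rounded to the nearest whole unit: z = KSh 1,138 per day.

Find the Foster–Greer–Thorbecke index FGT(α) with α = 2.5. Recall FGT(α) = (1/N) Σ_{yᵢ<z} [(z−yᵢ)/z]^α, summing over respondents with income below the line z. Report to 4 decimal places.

Poor units: KSh 360, KSh 860 (q = 2 of N = 5).
Shortfall ratios: (1138−360)/1138 = 0.6837; (1138−860)/1138 = 0.2443.
Raised to α = 2.5: 0.38645; 0.02950.
Sum = 0.415946; FGT(2.5) = 0.415946 / 5 = 0.0832.

0.0832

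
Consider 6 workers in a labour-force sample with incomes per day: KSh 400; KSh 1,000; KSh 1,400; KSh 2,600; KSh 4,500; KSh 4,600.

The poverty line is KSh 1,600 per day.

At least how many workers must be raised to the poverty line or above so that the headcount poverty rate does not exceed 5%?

3 of the 6 workers are poor, so H = 3/6 = 0.500.
A headcount ratio of at most 5% allows at most ⌊0.05 × 6⌋ = 0 poor workers.
So at least 3 − 0 = 3 must be lifted.

3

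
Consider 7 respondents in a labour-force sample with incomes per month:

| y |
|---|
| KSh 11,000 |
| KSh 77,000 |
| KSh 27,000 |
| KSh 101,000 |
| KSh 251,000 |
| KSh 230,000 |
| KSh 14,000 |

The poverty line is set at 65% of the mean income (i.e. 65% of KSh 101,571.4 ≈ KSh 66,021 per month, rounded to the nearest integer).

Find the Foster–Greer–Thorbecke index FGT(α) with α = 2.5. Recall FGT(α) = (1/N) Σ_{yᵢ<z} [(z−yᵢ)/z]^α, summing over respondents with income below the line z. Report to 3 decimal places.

0.208

Below the line: KSh 11,000, KSh 14,000, KSh 27,000 (q = 3 of N = 7).
Relative gaps: (66021−11000)/66021 = 0.8334; (66021−14000)/66021 = 0.7879; (66021−27000)/66021 = 0.5910.
Raised to α = 2.5: 0.63404; 0.55111; 0.26856.
Sum = 1.453713; FGT(2.5) = 1.453713 / 7 = 0.208.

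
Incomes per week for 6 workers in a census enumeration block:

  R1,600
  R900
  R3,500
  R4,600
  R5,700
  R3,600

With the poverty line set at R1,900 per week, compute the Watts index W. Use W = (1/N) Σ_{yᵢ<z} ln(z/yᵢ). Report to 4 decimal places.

Poor units: R900, R1,600 (q = 2 of N = 6).
Log gaps: ln(1900/900) = 0.7472; ln(1900/1600) = 0.1719.
W = 0.919065 / 6 = 0.1532.

0.1532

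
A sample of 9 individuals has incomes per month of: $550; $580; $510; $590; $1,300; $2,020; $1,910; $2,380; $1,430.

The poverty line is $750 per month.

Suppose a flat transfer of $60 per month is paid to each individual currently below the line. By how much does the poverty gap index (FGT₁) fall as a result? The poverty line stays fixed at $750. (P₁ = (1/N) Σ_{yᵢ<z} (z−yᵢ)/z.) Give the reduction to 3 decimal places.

0.036

Before: below the line — $510, $550, $580, $590; poverty gap index (FGT₁) = 0.11407.
After the $60 transfer: below the line — $570, $610, $640, $650; poverty gap index (FGT₁) = 0.07852.
Reduction = 0.11407 − 0.07852 = 0.036.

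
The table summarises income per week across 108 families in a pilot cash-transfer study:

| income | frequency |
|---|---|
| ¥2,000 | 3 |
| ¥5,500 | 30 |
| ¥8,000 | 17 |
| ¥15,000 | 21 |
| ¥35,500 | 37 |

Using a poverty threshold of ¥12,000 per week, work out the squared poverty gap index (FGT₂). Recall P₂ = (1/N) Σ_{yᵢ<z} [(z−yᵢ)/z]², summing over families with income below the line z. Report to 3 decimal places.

Incomes under z: 3×¥2,000, 30×¥5,500, 17×¥8,000 (q = 50 of N = 108).
Gap ratios (z−y)/z: (12000−2000)/12000 = 0.8333 (×3); (12000−5500)/12000 = 0.5417 (×30); (12000−8000)/12000 = 0.3333 (×17).
Squared: 0.6944 (×3); 0.2934 (×30); 0.1111 (×17).
Sum = 12.774306; P₂ = 12.774306 / 108 = 0.118.

0.118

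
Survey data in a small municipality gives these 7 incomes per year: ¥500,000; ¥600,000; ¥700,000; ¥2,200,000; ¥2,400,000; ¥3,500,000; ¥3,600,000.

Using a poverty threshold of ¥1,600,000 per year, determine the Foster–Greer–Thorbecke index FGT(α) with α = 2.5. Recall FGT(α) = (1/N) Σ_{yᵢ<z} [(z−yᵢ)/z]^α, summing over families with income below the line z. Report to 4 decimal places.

Poor units: ¥500,000, ¥600,000, ¥700,000 (q = 3 of N = 7).
Relative gaps: (1600000−500000)/1600000 = 0.6875; (1600000−600000)/1600000 = 0.6250; (1600000−700000)/1600000 = 0.5625.
Raised to α = 2.5: 0.39191; 0.30882; 0.23730.
Sum = 0.938027; FGT(2.5) = 0.938027 / 7 = 0.1340.

0.1340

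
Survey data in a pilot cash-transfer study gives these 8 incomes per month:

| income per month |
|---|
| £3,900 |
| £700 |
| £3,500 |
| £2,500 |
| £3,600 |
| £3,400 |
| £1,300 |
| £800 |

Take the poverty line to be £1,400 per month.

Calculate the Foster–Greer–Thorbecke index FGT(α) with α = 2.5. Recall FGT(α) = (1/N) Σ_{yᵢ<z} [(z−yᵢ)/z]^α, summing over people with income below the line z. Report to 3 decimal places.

0.037

Below z: £700, £800, £1,300 (q = 3 of N = 8).
Normalized shortfalls: (1400−700)/1400 = 0.5000; (1400−800)/1400 = 0.4286; (1400−1300)/1400 = 0.0714.
Raised to α = 2.5: 0.17678; 0.12024; 0.00136.
Sum = 0.298383; FGT(2.5) = 0.298383 / 8 = 0.037.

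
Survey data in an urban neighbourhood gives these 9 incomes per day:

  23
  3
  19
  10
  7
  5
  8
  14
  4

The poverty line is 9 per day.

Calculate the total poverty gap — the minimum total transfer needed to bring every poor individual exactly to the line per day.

Poor units: 3, 4, 5, 7, 8 (q = 5 of N = 9).
Individual gaps: 9−3 = 6; 9−4 = 5; 9−5 = 4; 9−7 = 2; 9−8 = 1.
Aggregate gap = 18.

18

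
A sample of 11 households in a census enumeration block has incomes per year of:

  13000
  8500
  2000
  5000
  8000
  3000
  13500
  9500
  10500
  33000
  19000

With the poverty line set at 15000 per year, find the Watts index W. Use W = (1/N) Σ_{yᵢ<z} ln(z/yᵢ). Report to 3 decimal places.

Below the line: 2000, 3000, 5000, 8000, 8500, 9500, 10500, 13000, 13500 (q = 9 of N = 11).
Log shortfalls: ln(15000/2000) = 2.0149; ln(15000/3000) = 1.6094; ln(15000/5000) = 1.0986; ln(15000/8000) = 0.6286; ln(15000/8500) = 0.5680; ln(15000/9500) = 0.4568; ln(15000/10500) = 0.3567; ln(15000/13000) = 0.1431; ln(15000/13500) = 0.1054.
W = 6.981441 / 11 = 0.635.

0.635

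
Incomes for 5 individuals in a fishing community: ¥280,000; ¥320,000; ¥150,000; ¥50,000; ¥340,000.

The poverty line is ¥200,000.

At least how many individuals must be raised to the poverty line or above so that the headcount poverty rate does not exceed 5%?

2

Currently q = 2 of N = 5 are below the line (H = 0.400).
A headcount ratio of at most 5% allows at most ⌊0.05 × 5⌋ = 0 poor individuals.
So at least 2 − 0 = 2 must be lifted.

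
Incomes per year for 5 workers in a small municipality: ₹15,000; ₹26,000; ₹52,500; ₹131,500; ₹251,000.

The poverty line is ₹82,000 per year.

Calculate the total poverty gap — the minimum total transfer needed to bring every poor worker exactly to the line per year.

Below the line: ₹15,000, ₹26,000, ₹52,500 (q = 3 of N = 5).
Individual gaps: 82000−15000 = 67000; 82000−26000 = 56000; 82000−52500 = 29500.
Aggregate gap = ₹152,500.

₹152,500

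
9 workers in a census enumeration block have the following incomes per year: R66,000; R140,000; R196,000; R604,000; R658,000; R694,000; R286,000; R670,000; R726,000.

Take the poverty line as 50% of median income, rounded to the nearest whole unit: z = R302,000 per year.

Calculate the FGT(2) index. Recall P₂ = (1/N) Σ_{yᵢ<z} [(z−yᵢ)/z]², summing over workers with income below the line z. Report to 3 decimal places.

Poor units: R66,000, R140,000, R196,000, R286,000 (q = 4 of N = 9).
Shortfall ratios: (302000−66000)/302000 = 0.7815; (302000−140000)/302000 = 0.5364; (302000−196000)/302000 = 0.3510; (302000−286000)/302000 = 0.0530.
Squared: 0.6107; 0.2878; 0.1232; 0.0028.
Sum = 1.024429; P₂ = 1.024429 / 9 = 0.114.

0.114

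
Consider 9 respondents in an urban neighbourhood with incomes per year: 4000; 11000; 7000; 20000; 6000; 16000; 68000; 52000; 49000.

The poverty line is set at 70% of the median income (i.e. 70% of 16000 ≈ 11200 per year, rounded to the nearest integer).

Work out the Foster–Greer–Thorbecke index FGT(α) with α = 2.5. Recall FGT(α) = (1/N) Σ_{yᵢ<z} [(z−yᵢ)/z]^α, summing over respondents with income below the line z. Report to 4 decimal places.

Below the line: 4000, 6000, 7000, 11000 (q = 4 of N = 9).
Shortfall ratios: (11200−4000)/11200 = 0.6429; (11200−6000)/11200 = 0.4643; (11200−7000)/11200 = 0.3750; (11200−11000)/11200 = 0.0179.
Raised to α = 2.5: 0.33135; 0.14688; 0.08611; 0.00004.
Sum = 0.564387; FGT(2.5) = 0.564387 / 9 = 0.0627.

0.0627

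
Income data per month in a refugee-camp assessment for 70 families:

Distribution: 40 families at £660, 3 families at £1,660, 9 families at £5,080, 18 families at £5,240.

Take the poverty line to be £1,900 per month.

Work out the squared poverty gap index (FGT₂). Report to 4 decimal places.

0.2441

Below z: 40×£660, 3×£1,660 (q = 43 of N = 70).
Shortfall ratios: (1900−660)/1900 = 0.6526 (×40); (1900−1660)/1900 = 0.1263 (×3).
Squared: 0.4259 (×40); 0.0160 (×3).
Sum = 17.084986; P₂ = 17.084986 / 70 = 0.2441.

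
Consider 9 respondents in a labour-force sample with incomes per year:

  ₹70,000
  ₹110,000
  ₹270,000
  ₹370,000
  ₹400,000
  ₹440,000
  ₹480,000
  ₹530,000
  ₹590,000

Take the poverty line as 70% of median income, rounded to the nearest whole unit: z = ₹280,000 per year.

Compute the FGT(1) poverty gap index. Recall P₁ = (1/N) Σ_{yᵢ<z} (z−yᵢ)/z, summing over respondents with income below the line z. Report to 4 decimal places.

Below the line: ₹70,000, ₹110,000, ₹270,000 (q = 3 of N = 9).
Shortfall ratios: (280000−70000)/280000 = 0.7500; (280000−110000)/280000 = 0.6071; (280000−270000)/280000 = 0.0357.
Sum of shortfalls = 1.392857; P₁ averages over all N: 1.392857 / 9 = 0.1548.

0.1548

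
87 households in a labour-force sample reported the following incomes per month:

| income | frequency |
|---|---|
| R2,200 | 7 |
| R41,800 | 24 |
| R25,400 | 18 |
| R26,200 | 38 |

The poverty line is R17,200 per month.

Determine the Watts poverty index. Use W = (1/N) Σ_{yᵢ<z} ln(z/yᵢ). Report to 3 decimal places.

Poor units: 7×R2,200 (q = 7 of N = 87).
Log shortfalls: ln(17200/2200) = 2.0565 (×7).
W = 14.395164 / 87 = 0.165.

0.165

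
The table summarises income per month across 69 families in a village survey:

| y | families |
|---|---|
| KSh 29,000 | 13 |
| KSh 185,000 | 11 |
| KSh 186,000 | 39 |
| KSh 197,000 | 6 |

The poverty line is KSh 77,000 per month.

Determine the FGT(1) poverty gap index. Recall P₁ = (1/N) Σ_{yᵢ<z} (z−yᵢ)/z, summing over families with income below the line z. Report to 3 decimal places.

0.117

Below the line: 13×KSh 29,000 (q = 13 of N = 69).
Normalized shortfalls: (77000−29000)/77000 = 0.6234 (×13).
Σ = 8.103896. Dividing by the full population N = 69 gives P₁ = 0.117.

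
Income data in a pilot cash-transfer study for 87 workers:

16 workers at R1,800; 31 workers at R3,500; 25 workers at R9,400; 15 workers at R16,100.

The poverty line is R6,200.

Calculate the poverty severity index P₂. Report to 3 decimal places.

Incomes under z: 16×R1,800, 31×R3,500 (q = 47 of N = 87).
Shortfall ratios: (6200−1800)/6200 = 0.7097 (×16); (6200−3500)/6200 = 0.4355 (×31).
Squared: 0.5036 (×16); 0.1896 (×31).
Sum = 13.937305; P₂ = 13.937305 / 87 = 0.160.

0.160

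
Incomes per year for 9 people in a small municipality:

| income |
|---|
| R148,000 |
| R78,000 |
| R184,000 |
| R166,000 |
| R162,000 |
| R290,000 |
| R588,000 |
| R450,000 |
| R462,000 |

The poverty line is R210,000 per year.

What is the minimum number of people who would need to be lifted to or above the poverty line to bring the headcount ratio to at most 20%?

4

Currently q = 5 of N = 9 are below the line (H = 0.556).
A headcount ratio of at most 20% allows at most ⌊0.20 × 9⌋ = 1 poor people.
So at least 5 − 1 = 4 must be lifted.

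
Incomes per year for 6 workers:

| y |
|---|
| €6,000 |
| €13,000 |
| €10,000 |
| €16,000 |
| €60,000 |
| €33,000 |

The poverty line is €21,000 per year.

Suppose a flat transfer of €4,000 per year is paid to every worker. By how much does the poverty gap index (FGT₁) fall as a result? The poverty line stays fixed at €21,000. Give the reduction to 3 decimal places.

Before: below the line — €6,000, €10,000, €13,000, €16,000; poverty gap index (FGT₁) = 0.30952.
After the €4,000 transfer: below the line — €10,000, €14,000, €17,000, €20,000; poverty gap index (FGT₁) = 0.18254.
Reduction = 0.30952 − 0.18254 = 0.127.

0.127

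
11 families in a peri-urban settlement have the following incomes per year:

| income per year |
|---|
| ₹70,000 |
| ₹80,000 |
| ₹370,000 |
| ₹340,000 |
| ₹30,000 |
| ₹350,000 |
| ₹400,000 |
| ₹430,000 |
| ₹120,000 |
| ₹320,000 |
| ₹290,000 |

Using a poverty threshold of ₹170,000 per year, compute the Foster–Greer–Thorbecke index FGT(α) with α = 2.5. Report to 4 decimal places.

0.1029

Below z: ₹30,000, ₹70,000, ₹80,000, ₹120,000 (q = 4 of N = 11).
Relative gaps: (170000−30000)/170000 = 0.8235; (170000−70000)/170000 = 0.5882; (170000−80000)/170000 = 0.5294; (170000−120000)/170000 = 0.2941.
Raised to α = 2.5: 0.61546; 0.26539; 0.20393; 0.04691.
Sum = 1.131688; FGT(2.5) = 1.131688 / 11 = 0.1029.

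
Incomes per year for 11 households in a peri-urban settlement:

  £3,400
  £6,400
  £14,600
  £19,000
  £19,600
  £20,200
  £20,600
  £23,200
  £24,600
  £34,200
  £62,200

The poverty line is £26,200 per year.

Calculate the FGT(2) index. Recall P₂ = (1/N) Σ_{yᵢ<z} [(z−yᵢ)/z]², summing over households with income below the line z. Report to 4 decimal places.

0.1617

Incomes under z: £3,400, £6,400, £14,600, £19,000, £19,600, £20,200, £20,600, £23,200, £24,600 (q = 9 of N = 11).
Gap ratios (z−y)/z: (26200−3400)/26200 = 0.8702; (26200−6400)/26200 = 0.7557; (26200−14600)/26200 = 0.4427; (26200−19000)/26200 = 0.2748; (26200−19600)/26200 = 0.2519; (26200−20200)/26200 = 0.2290; (26200−20600)/26200 = 0.2137; (26200−23200)/26200 = 0.1145; (26200−24600)/26200 = 0.0611.
Squared: 0.7573; 0.5711; 0.1960; 0.0755; 0.0635; 0.0524; 0.0457; 0.0131; 0.0037.
Sum = 1.778393; P₂ = 1.778393 / 11 = 0.1617.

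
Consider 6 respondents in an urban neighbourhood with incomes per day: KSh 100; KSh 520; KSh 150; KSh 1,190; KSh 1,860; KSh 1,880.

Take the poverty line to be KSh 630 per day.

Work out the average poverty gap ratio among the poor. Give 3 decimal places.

Below z: KSh 100, KSh 150, KSh 520 (q = 3 of N = 6).
Relative gaps: 0.8413, 0.7619, 0.1746; sum = 1.777778.
The income-gap ratio divides by q (the poor only): 1.777778 / 3 = 0.593.

0.593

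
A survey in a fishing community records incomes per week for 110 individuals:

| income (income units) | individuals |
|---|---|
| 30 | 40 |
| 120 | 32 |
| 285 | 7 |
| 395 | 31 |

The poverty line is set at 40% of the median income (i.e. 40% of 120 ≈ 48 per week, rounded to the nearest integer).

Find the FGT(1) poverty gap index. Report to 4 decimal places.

0.1364

Below the line: 40×30 (q = 40 of N = 110).
Shortfall ratios: (48−30)/48 = 0.3750 (×40).
Σ = 15.000000. Dividing by the full population N = 110 gives P₁ = 0.1364.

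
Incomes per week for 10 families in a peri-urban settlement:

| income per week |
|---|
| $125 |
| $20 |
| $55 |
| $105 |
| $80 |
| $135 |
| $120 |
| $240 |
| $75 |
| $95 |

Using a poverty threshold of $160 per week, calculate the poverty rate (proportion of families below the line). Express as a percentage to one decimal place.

90.0%

9 of the 10 families have income below $160.
H = 9/10 = 90.0%.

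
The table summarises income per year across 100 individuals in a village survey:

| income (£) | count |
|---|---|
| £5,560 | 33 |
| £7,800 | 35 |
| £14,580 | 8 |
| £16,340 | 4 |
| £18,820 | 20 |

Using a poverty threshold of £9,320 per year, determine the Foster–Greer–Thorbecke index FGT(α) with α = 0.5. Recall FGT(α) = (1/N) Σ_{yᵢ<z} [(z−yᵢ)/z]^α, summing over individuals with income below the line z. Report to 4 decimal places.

Poor units: 33×£5,560, 35×£7,800 (q = 68 of N = 100).
Shortfall ratios: (9320−5560)/9320 = 0.4034 (×33); (9320−7800)/9320 = 0.1631 (×35).
Raised to α = 0.5: 0.63516 (×33); 0.40384 (×35).
Sum = 35.094963; FGT(0.5) = 35.094963 / 100 = 0.3509.

0.3509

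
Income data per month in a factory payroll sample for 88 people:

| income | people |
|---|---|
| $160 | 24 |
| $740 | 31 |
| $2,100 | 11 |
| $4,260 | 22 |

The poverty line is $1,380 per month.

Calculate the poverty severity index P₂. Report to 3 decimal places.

0.289

Poor units: 24×$160, 31×$740 (q = 55 of N = 88).
Shortfall ratios: (1380−160)/1380 = 0.8841 (×24); (1380−740)/1380 = 0.4638 (×31).
Squared: 0.7816 (×24); 0.2151 (×31).
Sum = 25.424911; P₂ = 25.424911 / 88 = 0.289.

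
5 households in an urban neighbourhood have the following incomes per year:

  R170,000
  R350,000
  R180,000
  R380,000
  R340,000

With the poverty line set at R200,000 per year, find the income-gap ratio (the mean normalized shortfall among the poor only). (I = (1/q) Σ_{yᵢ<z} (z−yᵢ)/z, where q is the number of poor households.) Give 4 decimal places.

Below z: R170,000, R180,000 (q = 2 of N = 5).
Shortfall ratios (z−y)/z: 0.1500, 0.1000; sum = 0.250000.
I averages over the q = 2 poor units only: 0.250000 / 2 = 0.1250.

0.1250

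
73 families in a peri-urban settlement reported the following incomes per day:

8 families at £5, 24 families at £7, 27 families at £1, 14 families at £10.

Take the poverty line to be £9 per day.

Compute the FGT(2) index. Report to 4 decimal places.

Incomes under z: 27×£1, 8×£5, 24×£7 (q = 59 of N = 73).
Relative gaps: (9−1)/9 = 0.8889 (×27); (9−5)/9 = 0.4444 (×8); (9−7)/9 = 0.2222 (×24).
Squared: 0.7901 (×27); 0.1975 (×8); 0.0494 (×24).
Sum = 24.098765; P₂ = 24.098765 / 73 = 0.3301.

0.3301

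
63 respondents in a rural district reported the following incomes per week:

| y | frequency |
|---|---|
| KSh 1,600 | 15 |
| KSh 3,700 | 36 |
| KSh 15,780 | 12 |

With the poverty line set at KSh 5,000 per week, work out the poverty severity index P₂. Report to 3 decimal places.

Below the line: 15×KSh 1,600, 36×KSh 3,700 (q = 51 of N = 63).
Relative gaps: (5000−1600)/5000 = 0.6800 (×15); (5000−3700)/5000 = 0.2600 (×36).
Squared: 0.4624 (×15); 0.0676 (×36).
Sum = 9.369600; P₂ = 9.369600 / 63 = 0.149.

0.149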